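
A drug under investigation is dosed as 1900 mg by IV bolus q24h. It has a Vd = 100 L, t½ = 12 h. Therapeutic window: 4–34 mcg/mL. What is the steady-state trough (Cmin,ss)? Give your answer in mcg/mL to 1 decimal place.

6.3 mcg/mL

The dosing interval is 2 half-lives, so f = 2^(−2) = 0.25.
Accumulation ratio R = 1/(1 − f) = 1/0.75 = 4/3.
Single-dose peak C₀ = D/Vd = 1900/100 = 19 mcg/mL.
Steady-state peak Cmax,ss = C₀·R = 19 × 4/3 ≈ 25.333 mcg/mL.
Steady-state trough Cmin,ss = Cmax,ss·f ≈ 25.333 × 0.25 ≈ 6.333 mcg/mL.
Trough 6.3 mcg/mL vs MEC 4 mcg/mL: adequate.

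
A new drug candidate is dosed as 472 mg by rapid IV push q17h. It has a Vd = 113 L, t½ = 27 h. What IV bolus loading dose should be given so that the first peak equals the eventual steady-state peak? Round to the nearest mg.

f = (1/2)^(17/27) ≈ 0.646342; accumulation ratio R = 1/(1−f) ≈ 2.82759.
Loading dose to hit Cmax,ss on first dose: D_load = D_maint·R ≈ 472 × 2.82759 ≈ 1334.62 mg.

1335 mg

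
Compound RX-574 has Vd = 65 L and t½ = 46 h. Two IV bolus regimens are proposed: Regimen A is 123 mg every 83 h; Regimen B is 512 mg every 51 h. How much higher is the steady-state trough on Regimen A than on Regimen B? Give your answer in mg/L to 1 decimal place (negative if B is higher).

-6.1 mg/L

Regimen A: f = (1/2)^(83/46) ≈ 0.2863; Cmin,ss = (123/65)·f/(1−f) ≈ 0.759 mg/L.
Regimen B: f = (1/2)^(51/46) ≈ 0.4637; Cmin,ss = (512/65)·f/(1−f) ≈ 6.811 mg/L.
Difference ≈ 0.759 − 6.811 ≈ -6.052 mg/L.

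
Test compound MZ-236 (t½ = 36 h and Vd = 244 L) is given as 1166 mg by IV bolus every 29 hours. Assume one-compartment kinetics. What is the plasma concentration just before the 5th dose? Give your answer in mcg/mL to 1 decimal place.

f = (1/2)^(τ/t½) = (1/2)^(29/36) ≈ 0.5721.
C₀ = D/Vd = 1166/244 ≈ 4.779 mcg/mL.
Before the 5th dose, 4 doses have been given. Superposition: Cmin = C₀·(f + f² + … + f^4).
≈ 4.779 × (0.5721 + 0.3273 + 0.1872 + 0.1071) ≈ 4.779 × 1.1937 ≈ 5.705 mcg/mL.

5.7 mcg/mL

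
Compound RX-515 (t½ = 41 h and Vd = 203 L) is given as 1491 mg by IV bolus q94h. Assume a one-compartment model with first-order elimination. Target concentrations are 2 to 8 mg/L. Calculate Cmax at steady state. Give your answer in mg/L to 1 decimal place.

9.2 mg/L

k = ln2/t½ = ln2/41 ≈ 0.016906 h⁻¹; fraction remaining f = e^(−kτ) = e^(−0.016906×94) ≈ 0.2041.
Accumulation ratio R = 1/(1 − f) ≈ 1/0.7959 ≈ 1.2564.
Each bolus raises the concentration by D/Vd = 1491/203 ≈ 7.345 mg/L.
Cmax,ss = C₀/(1 − f) ≈ 7.345/0.7959 ≈ 9.229 mg/L.
Peak 9.2 mg/L vs MTC 8 mg/L: exceeds toxic threshold.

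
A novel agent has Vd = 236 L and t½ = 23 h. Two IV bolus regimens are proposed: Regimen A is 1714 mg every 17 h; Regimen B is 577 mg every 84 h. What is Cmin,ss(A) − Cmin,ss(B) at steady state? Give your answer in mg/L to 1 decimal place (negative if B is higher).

10.6 mg/L

Regimen A: f = (1/2)^(17/23) ≈ 0.5991; Cmin,ss = (1714/236)·f/(1−f) ≈ 10.853 mg/L.
Regimen B: f = (1/2)^(84/23) ≈ 0.0795; Cmin,ss = (577/236)·f/(1−f) ≈ 0.211 mg/L.
Difference ≈ 10.853 − 0.211 ≈ 10.642 mg/L.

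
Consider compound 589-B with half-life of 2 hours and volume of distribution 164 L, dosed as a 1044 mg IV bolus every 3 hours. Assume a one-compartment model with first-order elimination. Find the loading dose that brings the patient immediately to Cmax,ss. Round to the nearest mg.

f = (1/2)^(3/2) ≈ 0.353553; accumulation ratio R = 1/(1−f) ≈ 1.54692.
Loading dose to hit Cmax,ss on first dose: D_load = D_maint·R ≈ 1044 × 1.54692 ≈ 1614.98 mg.

1615 mg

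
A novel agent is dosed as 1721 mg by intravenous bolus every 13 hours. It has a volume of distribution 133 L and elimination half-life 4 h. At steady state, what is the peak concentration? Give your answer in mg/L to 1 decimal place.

k = ln2/t½ = ln2/4 ≈ 0.173287 h⁻¹; fraction remaining f = e^(−kτ) = e^(−0.173287×13) ≈ 0.1051.
Accumulation ratio R = 1/(1 − f) ≈ 1/0.8949 ≈ 1.1174.
Single-dose peak C₀ = D/Vd = 1721/133 ≈ 12.940 mg/L.
Steady-state peak Cmax,ss = C₀·R ≈ 12.940 × 1.1174 ≈ 14.459 mg/L.

14.5 mg/L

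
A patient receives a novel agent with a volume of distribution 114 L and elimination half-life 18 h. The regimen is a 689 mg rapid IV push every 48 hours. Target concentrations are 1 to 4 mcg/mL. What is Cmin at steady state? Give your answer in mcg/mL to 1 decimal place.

Over one 48-h interval, 48/18 ≈ 2.6667 half-lives elapse, leaving f ≈ 0.1575 of each dose.
At steady state, accumulation factor R = 1/(1 − e^(−kτ)) ≈ 1.1869.
Single-dose peak C₀ = D/Vd = 689/114 ≈ 6.044 mcg/mL.
Steady-state peak Cmax,ss = C₀·R ≈ 6.044 × 1.1869 ≈ 7.174 mcg/mL.
Steady-state trough Cmin,ss = Cmax,ss·f ≈ 7.174 × 0.1575 ≈ 1.130 mcg/mL.
Trough 1.1 mcg/mL vs MEC 1 mcg/mL: adequate.

1.1 mcg/mL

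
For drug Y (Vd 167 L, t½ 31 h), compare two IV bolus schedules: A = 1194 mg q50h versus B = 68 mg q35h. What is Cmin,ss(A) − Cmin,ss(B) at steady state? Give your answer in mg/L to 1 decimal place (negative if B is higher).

3.1 mg/L

Regimen A: f = (1/2)^(50/31) ≈ 0.3269; Cmin,ss = (1194/167)·f/(1−f) ≈ 3.472 mg/L.
Regimen B: f = (1/2)^(35/31) ≈ 0.4572; Cmin,ss = (68/167)·f/(1−f) ≈ 0.343 mg/L.
Difference ≈ 3.472 − 0.343 ≈ 3.129 mg/L.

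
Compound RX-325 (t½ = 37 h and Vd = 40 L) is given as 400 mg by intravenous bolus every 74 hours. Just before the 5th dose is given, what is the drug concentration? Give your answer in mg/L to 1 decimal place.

3.3 mg/L

f = (1/2)^(τ/t½) = (1/2)^(74/37) ≈ 0.2500.
C₀ = D/Vd = 400/40 ≈ 10.000 mg/L.
Before the 5th dose, 4 doses have been given. Superposition: Cmin = C₀·(f + f² + … + f^4).
≈ 10.000 × (0.2500 + 0.0625 + 0.0156 + 0.0039) ≈ 10.000 × 0.3320 ≈ 3.320 mg/L.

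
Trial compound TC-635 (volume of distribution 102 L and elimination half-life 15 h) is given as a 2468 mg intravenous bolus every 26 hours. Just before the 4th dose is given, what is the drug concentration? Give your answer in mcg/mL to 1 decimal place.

10.1 mcg/mL

f = (1/2)^(τ/t½) = (1/2)^(26/15) ≈ 0.3008.
C₀ = D/Vd = 2468/102 ≈ 24.196 mcg/mL.
Before the 4th dose, 3 doses have been given. Superposition: Cmin = C₀·(f + f² + … + f^3).
≈ 24.196 × (0.3008 + 0.0905 + 0.0272) ≈ 24.196 × 0.4185 ≈ 10.126 mcg/mL.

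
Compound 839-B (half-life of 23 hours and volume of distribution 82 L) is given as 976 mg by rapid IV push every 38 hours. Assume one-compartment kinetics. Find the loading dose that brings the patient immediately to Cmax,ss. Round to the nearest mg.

1431 mg

f = (1/2)^(38/23) ≈ 0.318160; accumulation ratio R = 1/(1−f) ≈ 1.46662.
Loading dose to hit Cmax,ss on first dose: D_load = D_maint·R ≈ 976 × 1.46662 ≈ 1431.42 mg.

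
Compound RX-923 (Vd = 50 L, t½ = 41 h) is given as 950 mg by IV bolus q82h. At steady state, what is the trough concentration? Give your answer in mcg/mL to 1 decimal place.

τ = 82 h = 2 half-lives, so f = (1/2)^2 = 0.25.
Accumulation ratio R = 1/(1 − f) = 1/0.75 = 4/3.
Single-dose peak C₀ = D/Vd = 950/50 = 19 mcg/mL.
Steady-state peak Cmax,ss = C₀·R = 19 × 4/3 ≈ 25.333 mcg/mL.
Steady-state trough Cmin,ss = Cmax,ss·f ≈ 25.333 × 0.25 ≈ 6.333 mcg/mL.

6.3 mcg/mL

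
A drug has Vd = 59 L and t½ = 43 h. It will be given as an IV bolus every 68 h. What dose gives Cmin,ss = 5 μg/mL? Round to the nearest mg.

588 mg

τ/t½ = 68/43 ≈ 1.5814, so f = (1/2)^(68/43) ≈ 0.334159.
Cmin,ss = (D/Vd)·f/(1−f), so D = Cmin,ss·Vd·(1−f)/f.
D = 5 × 59 × (1−f)/f ≈ 5 × 59 × 1.99259 ≈ 587.81 mg.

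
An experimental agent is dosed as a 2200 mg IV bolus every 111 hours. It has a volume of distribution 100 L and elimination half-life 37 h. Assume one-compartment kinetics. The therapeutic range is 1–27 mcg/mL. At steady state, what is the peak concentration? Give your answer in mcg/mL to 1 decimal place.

25.1 mcg/mL

The dosing interval is 3 half-lives, so f = 2^(−3) = 0.125.
Accumulation ratio R = 1/(1 − f) = 1/0.875 = 8/7.
Single-dose peak C₀ = D/Vd = 2200/100 = 22 mcg/mL.
Steady-state peak Cmax,ss = C₀·R = 22 × 8/7 ≈ 25.143 mcg/mL.
Peak 25.1 mcg/mL vs MTC 27 mcg/mL: below toxic threshold.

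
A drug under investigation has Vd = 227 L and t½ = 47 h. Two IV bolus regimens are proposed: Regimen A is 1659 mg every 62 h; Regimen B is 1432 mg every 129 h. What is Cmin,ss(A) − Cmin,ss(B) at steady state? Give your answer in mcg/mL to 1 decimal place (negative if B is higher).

3.8 mcg/mL

Regimen A: f = (1/2)^(62/47) ≈ 0.4008; Cmin,ss = (1659/227)·f/(1−f) ≈ 4.889 mcg/mL.
Regimen B: f = (1/2)^(129/47) ≈ 0.1492; Cmin,ss = (1432/227)·f/(1−f) ≈ 1.106 mcg/mL.
Difference ≈ 4.889 − 1.106 ≈ 3.783 mcg/mL.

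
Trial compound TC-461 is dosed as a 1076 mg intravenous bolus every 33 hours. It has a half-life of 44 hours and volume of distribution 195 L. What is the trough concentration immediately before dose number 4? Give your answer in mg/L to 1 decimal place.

f = (1/2)^(τ/t½) = (1/2)^(33/44) ≈ 0.5946.
C₀ = D/Vd = 1076/195 ≈ 5.518 mg/L.
Before the 4th dose, 3 doses have been given. Superposition: Cmin = C₀·(f + f² + … + f^3).
≈ 5.518 × (0.5946 + 0.3535 + 0.2102) ≈ 5.518 × 1.1583 ≈ 6.391 mg/L.

6.4 mg/L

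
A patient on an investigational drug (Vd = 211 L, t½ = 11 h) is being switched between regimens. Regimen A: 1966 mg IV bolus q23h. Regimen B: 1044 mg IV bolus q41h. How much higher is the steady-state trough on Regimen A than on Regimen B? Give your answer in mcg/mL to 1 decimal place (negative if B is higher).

2.5 mcg/mL

Regimen A: f = (1/2)^(23/11) ≈ 0.2347; Cmin,ss = (1966/211)·f/(1−f) ≈ 2.857 mcg/mL.
Regimen B: f = (1/2)^(41/11) ≈ 0.0755; Cmin,ss = (1044/211)·f/(1−f) ≈ 0.404 mcg/mL.
Difference ≈ 2.857 − 0.404 ≈ 2.453 mcg/mL.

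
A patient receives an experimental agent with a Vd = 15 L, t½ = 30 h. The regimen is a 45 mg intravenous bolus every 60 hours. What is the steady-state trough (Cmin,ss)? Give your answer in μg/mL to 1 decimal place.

τ = 60 h = 2 half-lives, so f = (1/2)^2 = 0.25.
Accumulation ratio R = 1/(1 − f) = 1/0.75 = 4/3.
Single-dose peak C₀ = D/Vd = 45/15 = 3 μg/mL.
Steady-state peak Cmax,ss = C₀·R = 3 × 4/3 ≈ 4.000 μg/mL.
Steady-state trough Cmin,ss = Cmax,ss·f ≈ 4.000 × 0.25 ≈ 1.000 μg/mL.

1.0 μg/mL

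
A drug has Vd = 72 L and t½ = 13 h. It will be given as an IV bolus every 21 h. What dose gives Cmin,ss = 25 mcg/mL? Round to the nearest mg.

3715 mg

τ/t½ = 21/13 ≈ 1.6154, so f = (1/2)^(21/13) ≈ 0.326378.
Cmin,ss = (D/Vd)·f/(1−f), so D = Cmin,ss·Vd·(1−f)/f.
D = 25 × 72 × (1−f)/f ≈ 25 × 72 × 2.06393 ≈ 3715.07 mg.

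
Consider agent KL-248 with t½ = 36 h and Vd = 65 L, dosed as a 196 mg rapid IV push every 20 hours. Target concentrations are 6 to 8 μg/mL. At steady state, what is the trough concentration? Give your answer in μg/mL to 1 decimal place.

τ/t½ = 20/36 ≈ 0.55556, so fraction remaining f = (1/2)^(20/36) ≈ 0.6804.
Each bolus raises the concentration by D/Vd = 196/65 ≈ 3.015 μg/mL.
Steady-state trough Cmin,ss = C₀·f/(1−f) ≈ 3.015 × 0.6804/0.3196 ≈ 6.419 μg/mL.
Trough 6.4 μg/mL vs MEC 6 μg/mL: adequate.

6.4 μg/mL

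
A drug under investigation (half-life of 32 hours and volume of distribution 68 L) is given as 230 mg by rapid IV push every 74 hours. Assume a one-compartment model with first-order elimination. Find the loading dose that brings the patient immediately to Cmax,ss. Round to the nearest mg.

f = (1/2)^(74/32) ≈ 0.201311; accumulation ratio R = 1/(1−f) ≈ 1.25205.
Loading dose to hit Cmax,ss on first dose: D_load = D_maint·R ≈ 230 × 1.25205 ≈ 287.97 mg.

288 mg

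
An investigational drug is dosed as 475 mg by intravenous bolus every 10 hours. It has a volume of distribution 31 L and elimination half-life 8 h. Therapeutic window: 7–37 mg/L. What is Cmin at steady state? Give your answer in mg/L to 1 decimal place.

11.1 mg/L

Over one 10-h interval, 10/8 ≈ 1.25 half-lives elapse, leaving f ≈ 0.4204 of each dose.
Each bolus raises the concentration by D/Vd = 475/31 ≈ 15.323 mg/L.
Steady-state trough Cmin,ss = C₀·f/(1−f) ≈ 15.323 × 0.4204/0.5796 ≈ 11.114 mg/L.
Trough 11.1 mg/L vs MEC 7 mg/L: adequate.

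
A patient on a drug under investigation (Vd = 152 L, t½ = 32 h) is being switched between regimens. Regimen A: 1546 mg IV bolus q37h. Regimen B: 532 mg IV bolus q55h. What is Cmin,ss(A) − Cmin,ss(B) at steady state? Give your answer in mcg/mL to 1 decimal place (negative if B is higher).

6.8 mcg/mL

Regimen A: f = (1/2)^(37/32) ≈ 0.4487; Cmin,ss = (1546/152)·f/(1−f) ≈ 8.278 mcg/mL.
Regimen B: f = (1/2)^(55/32) ≈ 0.3038; Cmin,ss = (532/152)·f/(1−f) ≈ 1.527 mcg/mL.
Difference ≈ 8.278 − 1.527 ≈ 6.751 mcg/mL.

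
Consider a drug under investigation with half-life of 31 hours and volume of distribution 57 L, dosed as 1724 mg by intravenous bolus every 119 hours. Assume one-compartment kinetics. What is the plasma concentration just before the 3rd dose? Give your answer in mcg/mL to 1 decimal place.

2.3 mcg/mL

f = (1/2)^(τ/t½) = (1/2)^(119/31) ≈ 0.0699.
C₀ = D/Vd = 1724/57 ≈ 30.246 mcg/mL.
Before the 3rd dose, 2 doses have been given. Superposition: Cmin = C₀·(f + f²).
≈ 30.246 × (0.0699 + 0.0049) ≈ 30.246 × 0.0748 ≈ 2.262 mcg/mL.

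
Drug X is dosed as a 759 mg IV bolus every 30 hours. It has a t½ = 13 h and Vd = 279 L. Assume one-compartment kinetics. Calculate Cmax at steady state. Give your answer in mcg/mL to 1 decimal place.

3.4 mcg/mL

Over one 30-h interval, 30/13 ≈ 2.3077 half-lives elapse, leaving f ≈ 0.2020 of each dose.
Accumulation ratio R = 1/(1 − f) ≈ 1/0.7980 ≈ 1.2531.
Single-dose peak C₀ = D/Vd = 759/279 ≈ 2.720 mcg/mL.
Steady-state peak Cmax,ss = C₀·R ≈ 2.720 × 1.2531 ≈ 3.408 mcg/mL.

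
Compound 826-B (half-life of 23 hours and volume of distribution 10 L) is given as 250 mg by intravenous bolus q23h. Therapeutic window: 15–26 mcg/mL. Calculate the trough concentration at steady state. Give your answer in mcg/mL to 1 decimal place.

25.0 mcg/mL

The dosing interval is 1 half-life, so f = 2^(−1) = 0.5.
At steady state, R = 1/(1 − 0.5) = 2/1.
Single-dose peak C₀ = D/Vd = 250/10 = 25 mcg/mL.
Steady-state peak Cmax,ss = C₀·R = 25 × 2/1 ≈ 50.000 mcg/mL.
Steady-state trough Cmin,ss = Cmax,ss·f ≈ 50.000 × 0.5 ≈ 25.000 mcg/mL.
Trough 25.0 mcg/mL vs MEC 15 mcg/mL: adequate.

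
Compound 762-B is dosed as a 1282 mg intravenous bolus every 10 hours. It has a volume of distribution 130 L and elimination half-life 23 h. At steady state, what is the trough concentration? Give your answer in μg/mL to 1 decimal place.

k = ln2/t½ = ln2/23 ≈ 0.030137 h⁻¹; fraction remaining f = e^(−kτ) = e^(−0.030137×10) ≈ 0.7398.
Accumulation ratio R = 1/(1 − f) ≈ 1/0.2602 ≈ 3.8432.
Each bolus raises the concentration by D/Vd = 1282/130 ≈ 9.862 μg/mL.
Steady-state peak Cmax,ss = C₀·R ≈ 9.862 × 3.8432 ≈ 37.902 μg/mL.
One interval later, Cmin,ss = Cmax,ss·e^(−kτ) ≈ 37.902 × 0.7398 ≈ 28.040 μg/mL.

28.0 μg/mL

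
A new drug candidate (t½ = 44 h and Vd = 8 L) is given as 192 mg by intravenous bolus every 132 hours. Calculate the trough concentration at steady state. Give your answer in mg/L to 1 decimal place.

τ = 132 h = 3 half-lives, so f = (1/2)^3 = 0.125.
Accumulation ratio R = 1/(1 − f) = 1/0.875 = 8/7.
Single-dose peak C₀ = D/Vd = 192/8 = 24 mg/L.
Steady-state peak Cmax,ss = C₀·R = 24 × 8/7 ≈ 27.429 mg/L.
Steady-state trough Cmin,ss = Cmax,ss·f ≈ 27.429 × 0.125 ≈ 3.429 mg/L.

3.4 mg/L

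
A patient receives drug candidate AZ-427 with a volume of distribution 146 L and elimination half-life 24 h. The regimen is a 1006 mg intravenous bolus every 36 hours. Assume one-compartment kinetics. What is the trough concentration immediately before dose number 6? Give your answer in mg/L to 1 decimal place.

f = (1/2)^(τ/t½) = (1/2)^(36/24) ≈ 0.3536.
C₀ = D/Vd = 1006/146 ≈ 6.890 mg/L.
Before the 6th dose, 5 doses have been given. Superposition: Cmin = C₀·(f + f² + … + f^5).
≈ 6.890 × (0.3536 + 0.1250 + 0.0442 + 0.0156 + 0.0055) ≈ 6.890 × 0.5439 ≈ 3.747 mg/L.

3.7 mg/L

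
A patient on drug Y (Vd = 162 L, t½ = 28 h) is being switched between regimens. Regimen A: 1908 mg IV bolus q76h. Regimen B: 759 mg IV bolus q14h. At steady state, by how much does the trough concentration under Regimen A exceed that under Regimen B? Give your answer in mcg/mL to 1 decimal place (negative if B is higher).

-9.2 mcg/mL

Regimen A: f = (1/2)^(76/28) ≈ 0.1524; Cmin,ss = (1908/162)·f/(1−f) ≈ 2.118 mcg/mL.
Regimen B: f = (1/2)^(14/28) ≈ 0.7071; Cmin,ss = (759/162)·f/(1−f) ≈ 11.311 mcg/mL.
Difference ≈ 2.118 − 11.311 ≈ -9.193 mcg/mL.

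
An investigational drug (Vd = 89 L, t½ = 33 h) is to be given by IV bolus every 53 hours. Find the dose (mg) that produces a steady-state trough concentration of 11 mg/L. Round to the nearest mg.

2001 mg

τ/t½ = 53/33 ≈ 1.6061, so f = (1/2)^(53/33) ≈ 0.328494.
Cmin,ss = (D/Vd)·f/(1−f), so D = Cmin,ss·Vd·(1−f)/f.
D = 11 × 89 × (1−f)/f ≈ 11 × 89 × 2.04420 ≈ 2001.27 mg.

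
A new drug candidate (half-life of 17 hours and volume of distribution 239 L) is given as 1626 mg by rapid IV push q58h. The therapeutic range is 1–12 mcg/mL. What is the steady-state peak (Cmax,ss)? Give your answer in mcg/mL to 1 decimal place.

k = ln2/t½ = ln2/17 ≈ 0.040773 h⁻¹; fraction remaining f = e^(−kτ) = e^(−0.040773×58) ≈ 0.0940.
Accumulation ratio R = 1/(1 − f) ≈ 1/0.9060 ≈ 1.1038.
Single-dose peak C₀ = D/Vd = 1626/239 ≈ 6.803 mcg/mL.
Steady-state peak Cmax,ss = C₀·R ≈ 6.803 × 1.1038 ≈ 7.509 mcg/mL.
Peak 7.5 mcg/mL vs MTC 12 mcg/mL: below toxic threshold.

7.5 mcg/mL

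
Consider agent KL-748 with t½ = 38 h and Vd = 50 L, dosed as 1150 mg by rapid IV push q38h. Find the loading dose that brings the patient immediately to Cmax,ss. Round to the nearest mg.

f = (1/2)^(38/38) ≈ 0.500000; accumulation ratio R = 1/(1−f) ≈ 2.00000.
Loading dose to hit Cmax,ss on first dose: D_load = D_maint·R ≈ 1150 × 2.00000 ≈ 2300.00 mg.

2300 mg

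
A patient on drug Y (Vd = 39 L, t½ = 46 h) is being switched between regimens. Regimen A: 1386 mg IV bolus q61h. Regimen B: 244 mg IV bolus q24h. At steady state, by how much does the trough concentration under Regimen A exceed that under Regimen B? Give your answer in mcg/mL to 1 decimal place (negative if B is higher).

Regimen A: f = (1/2)^(61/46) ≈ 0.3988; Cmin,ss = (1386/39)·f/(1−f) ≈ 23.574 mcg/mL.
Regimen B: f = (1/2)^(24/46) ≈ 0.6965; Cmin,ss = (244/39)·f/(1−f) ≈ 14.358 mcg/mL.
Difference ≈ 23.574 − 14.358 ≈ 9.216 mcg/mL.

9.2 mcg/mL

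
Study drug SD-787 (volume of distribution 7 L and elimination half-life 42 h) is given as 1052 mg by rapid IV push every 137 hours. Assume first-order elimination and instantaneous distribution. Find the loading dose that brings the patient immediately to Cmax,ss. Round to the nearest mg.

1174 mg

f = (1/2)^(137/42) ≈ 0.104248; accumulation ratio R = 1/(1−f) ≈ 1.11638.
Loading dose to hit Cmax,ss on first dose: D_load = D_maint·R ≈ 1052 × 1.11638 ≈ 1174.43 mg.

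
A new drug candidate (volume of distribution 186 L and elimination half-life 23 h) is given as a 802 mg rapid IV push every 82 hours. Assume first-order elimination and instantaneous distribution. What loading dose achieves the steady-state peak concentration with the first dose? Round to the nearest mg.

f = (1/2)^(82/23) ≈ 0.084482; accumulation ratio R = 1/(1−f) ≈ 1.09228.
Loading dose to hit Cmax,ss on first dose: D_load = D_maint·R ≈ 802 × 1.09228 ≈ 876.01 mg.

876 mg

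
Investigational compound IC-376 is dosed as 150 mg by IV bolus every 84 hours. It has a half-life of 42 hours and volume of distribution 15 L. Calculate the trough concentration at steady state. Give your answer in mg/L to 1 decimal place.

τ = 84 h = 2 half-lives, so f = (1/2)^2 = 0.25.
Accumulation ratio R = 1/(1 − f) = 1/0.75 = 4/3.
Single-dose peak C₀ = D/Vd = 150/15 = 10 mg/L.
Steady-state peak Cmax,ss = C₀·R = 10 × 4/3 ≈ 13.333 mg/L.
Steady-state trough Cmin,ss = Cmax,ss·f ≈ 13.333 × 0.25 ≈ 3.333 mg/L.

3.3 mg/L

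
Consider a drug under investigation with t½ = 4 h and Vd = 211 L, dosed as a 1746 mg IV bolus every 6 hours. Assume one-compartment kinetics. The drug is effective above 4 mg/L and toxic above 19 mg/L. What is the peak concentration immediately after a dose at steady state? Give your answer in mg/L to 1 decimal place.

12.8 mg/L

τ/t½ = 6/4 ≈ 1.5, so fraction remaining f = (1/2)^(6/4) ≈ 0.3536.
At steady state, accumulation factor R = 1/(1 − e^(−kτ)) ≈ 1.5470.
Each bolus raises the concentration by D/Vd = 1746/211 ≈ 8.275 mg/L.
Steady-state peak Cmax,ss = C₀·R ≈ 8.275 × 1.5470 ≈ 12.801 mg/L.
Peak 12.8 mg/L vs MTC 19 mg/L: below toxic threshold.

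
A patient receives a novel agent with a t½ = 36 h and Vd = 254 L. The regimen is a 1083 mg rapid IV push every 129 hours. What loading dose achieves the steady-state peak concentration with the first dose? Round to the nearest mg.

1182 mg

f = (1/2)^(129/36) ≈ 0.083427; accumulation ratio R = 1/(1−f) ≈ 1.09102.
Loading dose to hit Cmax,ss on first dose: D_load = D_maint·R ≈ 1083 × 1.09102 ≈ 1181.57 mg.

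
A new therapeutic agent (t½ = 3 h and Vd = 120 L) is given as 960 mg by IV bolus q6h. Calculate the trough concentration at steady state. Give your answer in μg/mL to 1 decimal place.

The dosing interval is 2 half-lives, so f = 2^(−2) = 0.25.
Accumulation ratio R = 1/(1 − f) = 1/0.75 = 4/3.
Single-dose peak C₀ = D/Vd = 960/120 = 8 μg/mL.
Steady-state peak Cmax,ss = C₀·R = 8 × 4/3 ≈ 10.667 μg/mL.
Steady-state trough Cmin,ss = Cmax,ss·f ≈ 10.667 × 0.25 ≈ 2.667 μg/mL.

2.7 μg/mL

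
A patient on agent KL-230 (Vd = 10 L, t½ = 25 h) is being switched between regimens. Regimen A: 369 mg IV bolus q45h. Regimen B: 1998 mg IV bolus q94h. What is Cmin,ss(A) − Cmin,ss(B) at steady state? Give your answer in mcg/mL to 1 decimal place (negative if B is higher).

Regimen A: f = (1/2)^(45/25) ≈ 0.2872; Cmin,ss = (369/10)·f/(1−f) ≈ 14.868 mcg/mL.
Regimen B: f = (1/2)^(94/25) ≈ 0.0738; Cmin,ss = (1998/10)·f/(1−f) ≈ 15.920 mcg/mL.
Difference ≈ 14.868 − 15.920 ≈ -1.052 mcg/mL.

-1.1 mcg/mL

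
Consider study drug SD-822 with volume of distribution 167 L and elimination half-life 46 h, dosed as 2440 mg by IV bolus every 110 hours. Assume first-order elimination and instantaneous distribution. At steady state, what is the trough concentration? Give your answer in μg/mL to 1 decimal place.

3.4 μg/mL

τ/t½ = 110/46 ≈ 2.3913, so fraction remaining f = (1/2)^(110/46) ≈ 0.1906.
At steady state, accumulation factor R = 1/(1 − e^(−kτ)) ≈ 1.2355.
Single-dose peak C₀ = D/Vd = 2440/167 ≈ 14.611 μg/mL.
Steady-state peak Cmax,ss = C₀·R ≈ 14.611 × 1.2355 ≈ 18.052 μg/mL.
Steady-state trough Cmin,ss = Cmax,ss·f ≈ 18.052 × 0.1906 ≈ 3.441 μg/mL.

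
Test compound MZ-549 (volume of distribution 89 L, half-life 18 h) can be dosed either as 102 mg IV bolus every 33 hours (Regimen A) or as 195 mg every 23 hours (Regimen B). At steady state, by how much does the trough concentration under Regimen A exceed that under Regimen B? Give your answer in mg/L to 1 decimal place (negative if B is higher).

Regimen A: f = (1/2)^(33/18) ≈ 0.2806; Cmin,ss = (102/89)·f/(1−f) ≈ 0.447 mg/L.
Regimen B: f = (1/2)^(23/18) ≈ 0.4124; Cmin,ss = (195/89)·f/(1−f) ≈ 1.538 mg/L.
Difference ≈ 0.447 − 1.538 ≈ -1.091 mg/L.

-1.1 mg/L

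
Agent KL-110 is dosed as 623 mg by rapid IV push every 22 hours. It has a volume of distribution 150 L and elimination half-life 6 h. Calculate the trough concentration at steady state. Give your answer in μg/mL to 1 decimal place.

0.4 μg/mL

Over one 22-h interval, 22/6 ≈ 3.6667 half-lives elapse, leaving f ≈ 0.0787 of each dose.
Accumulation ratio R = 1/(1 − f) ≈ 1/0.9213 ≈ 1.0854.
Each bolus raises the concentration by D/Vd = 623/150 ≈ 4.153 μg/mL.
Steady-state peak Cmax,ss = C₀·R ≈ 4.153 × 1.0854 ≈ 4.508 μg/mL.
Steady-state trough Cmin,ss = Cmax,ss·f ≈ 4.508 × 0.0787 ≈ 0.355 μg/mL.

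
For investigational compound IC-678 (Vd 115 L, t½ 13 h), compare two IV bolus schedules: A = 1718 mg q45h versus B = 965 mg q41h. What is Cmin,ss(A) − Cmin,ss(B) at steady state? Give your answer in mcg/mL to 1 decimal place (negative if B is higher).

Regimen A: f = (1/2)^(45/13) ≈ 0.0908; Cmin,ss = (1718/115)·f/(1−f) ≈ 1.492 mcg/mL.
Regimen B: f = (1/2)^(41/13) ≈ 0.1124; Cmin,ss = (965/115)·f/(1−f) ≈ 1.063 mcg/mL.
Difference ≈ 1.492 − 1.063 ≈ 0.429 mcg/mL.

0.4 mcg/mL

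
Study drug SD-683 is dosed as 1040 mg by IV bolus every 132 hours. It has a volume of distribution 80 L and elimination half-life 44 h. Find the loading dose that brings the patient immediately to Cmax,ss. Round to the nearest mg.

1189 mg

f = (1/2)^(132/44) ≈ 0.125000; accumulation ratio R = 1/(1−f) ≈ 1.14286.
Loading dose to hit Cmax,ss on first dose: D_load = D_maint·R ≈ 1040 × 1.14286 ≈ 1188.57 mg.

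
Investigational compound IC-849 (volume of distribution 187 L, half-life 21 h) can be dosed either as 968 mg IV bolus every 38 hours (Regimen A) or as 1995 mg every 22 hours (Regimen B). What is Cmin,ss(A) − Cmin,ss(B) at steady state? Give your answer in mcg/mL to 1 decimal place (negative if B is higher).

Regimen A: f = (1/2)^(38/21) ≈ 0.2853; Cmin,ss = (968/187)·f/(1−f) ≈ 2.066 mcg/mL.
Regimen B: f = (1/2)^(22/21) ≈ 0.4838; Cmin,ss = (1995/187)·f/(1−f) ≈ 9.999 mcg/mL.
Difference ≈ 2.066 − 9.999 ≈ -7.933 mcg/mL.

-7.9 mcg/mL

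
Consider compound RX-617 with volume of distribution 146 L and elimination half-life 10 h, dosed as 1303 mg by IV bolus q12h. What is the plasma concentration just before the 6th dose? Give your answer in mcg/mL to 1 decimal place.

f = (1/2)^(τ/t½) = (1/2)^(12/10) ≈ 0.4353.
C₀ = D/Vd = 1303/146 ≈ 8.925 mcg/mL.
Before the 6th dose, 5 doses have been given. Superposition: Cmin = C₀·(f + f² + … + f^5).
≈ 8.925 × (0.4353 + 0.1895 + 0.0825 + 0.0359 + 0.0156) ≈ 8.925 × 0.7588 ≈ 6.772 mcg/mL.

6.8 mcg/mL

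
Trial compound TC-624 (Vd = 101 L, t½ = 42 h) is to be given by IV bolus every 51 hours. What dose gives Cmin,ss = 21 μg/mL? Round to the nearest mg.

τ/t½ = 51/42 ≈ 1.2143, so f = (1/2)^(51/42) ≈ 0.430986.
Cmin,ss = (D/Vd)·f/(1−f), so D = Cmin,ss·Vd·(1−f)/f.
D = 21 × 101 × (1−f)/f ≈ 21 × 101 × 1.32026 ≈ 2800.27 mg.

2800 mg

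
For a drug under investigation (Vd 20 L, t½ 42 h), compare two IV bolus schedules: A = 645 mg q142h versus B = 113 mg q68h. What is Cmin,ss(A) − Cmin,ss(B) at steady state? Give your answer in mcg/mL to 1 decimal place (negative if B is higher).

0.7 mcg/mL

Regimen A: f = (1/2)^(142/42) ≈ 0.0960; Cmin,ss = (645/20)·f/(1−f) ≈ 3.425 mcg/mL.
Regimen B: f = (1/2)^(68/42) ≈ 0.3256; Cmin,ss = (113/20)·f/(1−f) ≈ 2.728 mcg/mL.
Difference ≈ 3.425 − 2.728 ≈ 0.697 mcg/mL.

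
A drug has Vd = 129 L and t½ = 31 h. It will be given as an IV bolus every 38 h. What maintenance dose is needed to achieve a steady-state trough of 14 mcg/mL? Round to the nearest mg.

τ/t½ = 38/31 ≈ 1.2258, so f = (1/2)^(38/31) ≈ 0.427558.
Cmin,ss = (D/Vd)·f/(1−f), so D = Cmin,ss·Vd·(1−f)/f.
D = 14 × 129 × (1−f)/f ≈ 14 × 129 × 1.33886 ≈ 2417.98 mg.

2418 mg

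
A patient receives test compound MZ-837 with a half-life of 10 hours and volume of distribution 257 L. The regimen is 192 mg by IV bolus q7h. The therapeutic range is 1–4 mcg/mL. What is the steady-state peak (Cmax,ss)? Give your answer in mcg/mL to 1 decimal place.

1.9 mcg/mL

k = ln2/t½ = ln2/10 ≈ 0.069315 h⁻¹; fraction remaining f = e^(−kτ) = e^(−0.069315×7) ≈ 0.6156.
At steady state, accumulation factor R = 1/(1 − e^(−kτ)) ≈ 2.6015.
Single-dose peak C₀ = D/Vd = 192/257 ≈ 0.747 mcg/mL.
Cmax,ss = C₀/(1 − f) ≈ 0.747/0.3844 ≈ 1.943 mcg/mL.
Peak 1.9 mcg/mL vs MTC 4 mcg/mL: below toxic threshold.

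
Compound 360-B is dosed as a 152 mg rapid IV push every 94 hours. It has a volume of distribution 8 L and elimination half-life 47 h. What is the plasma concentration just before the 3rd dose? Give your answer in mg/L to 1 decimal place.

f = (1/2)^(τ/t½) = (1/2)^(94/47) ≈ 0.2500.
C₀ = D/Vd = 152/8 ≈ 19.000 mg/L.
Before the 3rd dose, 2 doses have been given. Superposition: Cmin = C₀·(f + f²).
≈ 19.000 × (0.2500 + 0.0625) ≈ 19.000 × 0.3125 ≈ 5.938 mg/L.

5.9 mg/L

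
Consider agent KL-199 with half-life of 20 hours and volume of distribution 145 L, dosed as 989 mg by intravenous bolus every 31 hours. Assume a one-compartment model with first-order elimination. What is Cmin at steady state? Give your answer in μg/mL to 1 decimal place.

3.5 μg/mL

k = ln2/t½ = ln2/20 ≈ 0.034657 h⁻¹; fraction remaining f = e^(−kτ) = e^(−0.034657×31) ≈ 0.3415.
Accumulation ratio R = 1/(1 − f) ≈ 1/0.6585 ≈ 1.5186.
Each bolus raises the concentration by D/Vd = 989/145 ≈ 6.821 μg/mL.
Cmax,ss = C₀/(1 − f) ≈ 6.821/0.6585 ≈ 10.358 μg/mL.
Steady-state trough Cmin,ss = Cmax,ss·f ≈ 10.358 × 0.3415 ≈ 3.537 μg/mL.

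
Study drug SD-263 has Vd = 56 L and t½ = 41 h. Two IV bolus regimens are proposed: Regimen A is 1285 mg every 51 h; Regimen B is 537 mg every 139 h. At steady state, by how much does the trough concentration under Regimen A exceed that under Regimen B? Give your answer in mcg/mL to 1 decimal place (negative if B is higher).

Regimen A: f = (1/2)^(51/41) ≈ 0.4222; Cmin,ss = (1285/56)·f/(1−f) ≈ 16.767 mcg/mL.
Regimen B: f = (1/2)^(139/41) ≈ 0.0954; Cmin,ss = (537/56)·f/(1−f) ≈ 1.011 mcg/mL.
Difference ≈ 16.767 − 1.011 ≈ 15.756 mcg/mL.

15.8 mcg/mL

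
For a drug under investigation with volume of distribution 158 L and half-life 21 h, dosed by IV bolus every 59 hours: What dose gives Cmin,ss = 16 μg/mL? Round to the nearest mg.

τ/t½ = 59/21 ≈ 2.8095, so f = (1/2)^(59/21) ≈ 0.142643.
Cmin,ss = (D/Vd)·f/(1−f), so D = Cmin,ss·Vd·(1−f)/f.
D = 16 × 158 × (1−f)/f ≈ 16 × 158 × 6.01051 ≈ 15194.57 mg.

15195 mg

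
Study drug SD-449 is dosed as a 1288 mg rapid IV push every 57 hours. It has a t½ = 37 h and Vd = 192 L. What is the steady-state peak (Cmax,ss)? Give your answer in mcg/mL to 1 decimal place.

10.2 mcg/mL

τ/t½ = 57/37 ≈ 1.5405, so fraction remaining f = (1/2)^(57/37) ≈ 0.3438.
At steady state, accumulation factor R = 1/(1 − e^(−kτ)) ≈ 1.5239.
Single-dose peak C₀ = D/Vd = 1288/192 ≈ 6.708 mcg/mL.
Steady-state peak Cmax,ss = C₀·R ≈ 6.708 × 1.5239 ≈ 10.222 mcg/mL.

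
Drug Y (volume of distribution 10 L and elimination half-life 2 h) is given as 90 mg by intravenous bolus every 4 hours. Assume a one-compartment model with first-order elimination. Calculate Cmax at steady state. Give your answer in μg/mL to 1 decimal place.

The dosing interval is 2 half-lives, so f = 2^(−2) = 0.25.
Accumulation ratio R = 1/(1 − f) = 1/0.75 = 4/3.
Single-dose peak C₀ = D/Vd = 90/10 = 9 μg/mL.
Steady-state peak Cmax,ss = C₀·R = 9 × 4/3 ≈ 12.000 μg/mL.

12.0 μg/mL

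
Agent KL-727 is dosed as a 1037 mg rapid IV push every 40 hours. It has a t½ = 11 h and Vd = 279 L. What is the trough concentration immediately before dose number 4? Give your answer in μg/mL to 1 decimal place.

0.3 μg/mL

f = (1/2)^(τ/t½) = (1/2)^(40/11) ≈ 0.0804.
C₀ = D/Vd = 1037/279 ≈ 3.717 μg/mL.
Before the 4th dose, 3 doses have been given. Superposition: Cmin = C₀·(f + f² + … + f^3).
≈ 3.717 × (0.0804 + 0.0065 + 0.0005) ≈ 3.717 × 0.0874 ≈ 0.325 μg/mL.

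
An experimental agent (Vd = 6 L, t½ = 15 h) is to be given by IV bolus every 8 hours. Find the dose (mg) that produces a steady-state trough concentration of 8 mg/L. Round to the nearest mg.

τ/t½ = 8/15 ≈ 0.53333, so f = (1/2)^(8/15) ≈ 0.690956.
Cmin,ss = (D/Vd)·f/(1−f), so D = Cmin,ss·Vd·(1−f)/f.
D = 8 × 6 × (1−f)/f ≈ 8 × 6 × 0.44727 ≈ 21.47 mg.

21 mg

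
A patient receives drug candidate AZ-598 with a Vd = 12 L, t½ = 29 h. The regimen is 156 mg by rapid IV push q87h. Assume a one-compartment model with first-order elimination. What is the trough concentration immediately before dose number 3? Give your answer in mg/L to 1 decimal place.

f = (1/2)^(τ/t½) = (1/2)^(87/29) ≈ 0.1250.
C₀ = D/Vd = 156/12 ≈ 13.000 mg/L.
Before the 3rd dose, 2 doses have been given. Superposition: Cmin = C₀·(f + f²).
≈ 13.000 × (0.1250 + 0.0156) ≈ 13.000 × 0.1406 ≈ 1.828 mg/L.

1.8 mg/L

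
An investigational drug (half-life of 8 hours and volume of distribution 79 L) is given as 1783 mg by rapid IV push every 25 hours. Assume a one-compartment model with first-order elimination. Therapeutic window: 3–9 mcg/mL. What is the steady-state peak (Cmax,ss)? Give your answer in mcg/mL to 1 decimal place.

τ/t½ = 25/8 ≈ 3.125, so fraction remaining f = (1/2)^(25/8) ≈ 0.1146.
At steady state, accumulation factor R = 1/(1 − e^(−kτ)) ≈ 1.1294.
Single-dose peak C₀ = D/Vd = 1783/79 ≈ 22.570 mcg/mL.
Cmax,ss = C₀/(1 − f) ≈ 22.570/0.8854 ≈ 25.491 mcg/mL.
Peak 25.5 mcg/mL vs MTC 9 mcg/mL: exceeds toxic threshold.

25.5 mcg/mL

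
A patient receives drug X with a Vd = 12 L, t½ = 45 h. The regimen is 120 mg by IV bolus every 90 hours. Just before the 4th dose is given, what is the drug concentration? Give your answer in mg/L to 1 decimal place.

3.3 mg/L

f = (1/2)^(τ/t½) = (1/2)^(90/45) ≈ 0.2500.
C₀ = D/Vd = 120/12 ≈ 10.000 mg/L.
Before the 4th dose, 3 doses have been given. Superposition: Cmin = C₀·(f + f² + … + f^3).
≈ 10.000 × (0.2500 + 0.0625 + 0.0156) ≈ 10.000 × 0.3281 ≈ 3.281 mg/L.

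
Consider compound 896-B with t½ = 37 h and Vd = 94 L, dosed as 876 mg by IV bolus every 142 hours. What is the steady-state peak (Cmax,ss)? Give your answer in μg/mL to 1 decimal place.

10.0 μg/mL

Over one 142-h interval, 142/37 ≈ 3.8378 half-lives elapse, leaving f ≈ 0.0699 of each dose.
At steady state, accumulation factor R = 1/(1 − e^(−kτ)) ≈ 1.0752.
Single-dose peak C₀ = D/Vd = 876/94 ≈ 9.319 μg/mL.
Steady-state peak Cmax,ss = C₀·R ≈ 9.319 × 1.0752 ≈ 10.020 μg/mL.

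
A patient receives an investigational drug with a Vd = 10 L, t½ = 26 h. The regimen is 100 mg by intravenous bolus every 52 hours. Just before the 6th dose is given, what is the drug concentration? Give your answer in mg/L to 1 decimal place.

3.3 mg/L

f = (1/2)^(τ/t½) = (1/2)^(52/26) ≈ 0.2500.
C₀ = D/Vd = 100/10 ≈ 10.000 mg/L.
Before the 6th dose, 5 doses have been given. Superposition: Cmin = C₀·(f + f² + … + f^5).
≈ 10.000 × (0.2500 + 0.0625 + 0.0156 + 0.0039 + 0.0010) ≈ 10.000 × 0.3330 ≈ 3.330 mg/L.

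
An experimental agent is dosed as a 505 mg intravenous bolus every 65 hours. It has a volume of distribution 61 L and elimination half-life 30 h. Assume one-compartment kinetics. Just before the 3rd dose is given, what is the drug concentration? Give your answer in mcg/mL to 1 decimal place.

f = (1/2)^(τ/t½) = (1/2)^(65/30) ≈ 0.2227.
C₀ = D/Vd = 505/61 ≈ 8.279 mcg/mL.
Before the 3rd dose, 2 doses have been given. Superposition: Cmin = C₀·(f + f²).
≈ 8.279 × (0.2227 + 0.0496) ≈ 8.279 × 0.2723 ≈ 2.254 mcg/mL.

2.3 mcg/mL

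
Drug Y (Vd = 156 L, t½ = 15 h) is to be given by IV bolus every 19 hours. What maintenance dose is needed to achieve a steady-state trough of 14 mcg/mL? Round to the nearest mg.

3071 mg

τ/t½ = 19/15 ≈ 1.2667, so f = (1/2)^(19/15) ≈ 0.415619.
Cmin,ss = (D/Vd)·f/(1−f), so D = Cmin,ss·Vd·(1−f)/f.
D = 14 × 156 × (1−f)/f ≈ 14 × 156 × 1.40605 ≈ 3070.81 mg.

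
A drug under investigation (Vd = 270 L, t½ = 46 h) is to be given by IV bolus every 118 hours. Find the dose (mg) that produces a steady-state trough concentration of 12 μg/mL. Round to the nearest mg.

15936 mg

τ/t½ = 118/46 ≈ 2.5652, so f = (1/2)^(118/46) ≈ 0.168963.
Cmin,ss = (D/Vd)·f/(1−f), so D = Cmin,ss·Vd·(1−f)/f.
D = 12 × 270 × (1−f)/f ≈ 12 × 270 × 4.91846 ≈ 15935.81 mg.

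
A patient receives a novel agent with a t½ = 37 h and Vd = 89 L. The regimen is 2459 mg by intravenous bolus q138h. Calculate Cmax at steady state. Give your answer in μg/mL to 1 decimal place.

τ/t½ = 138/37 ≈ 3.7297, so fraction remaining f = (1/2)^(138/37) ≈ 0.0754.
Accumulation ratio R = 1/(1 − f) ≈ 1/0.9246 ≈ 1.0815.
Single-dose peak C₀ = D/Vd = 2459/89 ≈ 27.629 μg/mL.
Steady-state peak Cmax,ss = C₀·R ≈ 27.629 × 1.0815 ≈ 29.881 μg/mL.

29.9 μg/mL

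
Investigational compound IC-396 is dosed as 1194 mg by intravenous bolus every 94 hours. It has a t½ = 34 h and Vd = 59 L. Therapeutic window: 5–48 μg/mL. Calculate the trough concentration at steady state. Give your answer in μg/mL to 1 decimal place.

3.5 μg/mL

τ/t½ = 94/34 ≈ 2.7647, so fraction remaining f = (1/2)^(94/34) ≈ 0.1471.
Each bolus raises the concentration by D/Vd = 1194/59 ≈ 20.237 μg/mL.
Steady-state trough Cmin,ss = C₀·f/(1−f) ≈ 20.237 × 0.1471/0.8529 ≈ 3.490 μg/mL.
Trough 3.5 μg/mL vs MEC 5 μg/mL: subtherapeutic.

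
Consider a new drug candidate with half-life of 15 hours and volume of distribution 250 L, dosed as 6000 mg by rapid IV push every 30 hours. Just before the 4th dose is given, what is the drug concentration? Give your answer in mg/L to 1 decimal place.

f = (1/2)^(τ/t½) = (1/2)^(30/15) ≈ 0.2500.
C₀ = D/Vd = 6000/250 ≈ 24.000 mg/L.
Before the 4th dose, 3 doses have been given. Superposition: Cmin = C₀·(f + f² + … + f^3).
≈ 24.000 × (0.2500 + 0.0625 + 0.0156) ≈ 24.000 × 0.3281 ≈ 7.874 mg/L.

7.9 mg/L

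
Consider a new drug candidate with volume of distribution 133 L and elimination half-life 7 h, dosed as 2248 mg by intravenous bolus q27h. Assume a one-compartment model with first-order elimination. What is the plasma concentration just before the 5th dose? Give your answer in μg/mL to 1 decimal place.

f = (1/2)^(τ/t½) = (1/2)^(27/7) ≈ 0.0690.
C₀ = D/Vd = 2248/133 ≈ 16.902 μg/mL.
Before the 5th dose, 4 doses have been given. Superposition: Cmin = C₀·(f + f² + … + f^4).
≈ 16.902 × (0.0690 + 0.0048 + 0.0003 + 0.0000) ≈ 16.902 × 0.0741 ≈ 1.252 μg/mL.

1.3 μg/mL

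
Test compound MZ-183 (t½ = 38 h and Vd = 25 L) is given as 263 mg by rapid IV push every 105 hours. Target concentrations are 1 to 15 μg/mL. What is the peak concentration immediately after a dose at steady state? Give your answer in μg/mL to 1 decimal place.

12.3 μg/mL

Over one 105-h interval, 105/38 ≈ 2.7632 half-lives elapse, leaving f ≈ 0.1473 of each dose.
Accumulation ratio R = 1/(1 − f) ≈ 1/0.8527 ≈ 1.1727.
Each bolus raises the concentration by D/Vd = 263/25 ≈ 10.520 μg/mL.
Steady-state peak Cmax,ss = C₀·R ≈ 10.520 × 1.1727 ≈ 12.337 μg/mL.
Peak 12.3 μg/mL vs MTC 15 μg/mL: below toxic threshold.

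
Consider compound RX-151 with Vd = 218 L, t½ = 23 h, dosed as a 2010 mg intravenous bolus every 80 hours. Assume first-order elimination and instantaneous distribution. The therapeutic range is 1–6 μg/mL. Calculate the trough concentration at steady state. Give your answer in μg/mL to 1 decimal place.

τ/t½ = 80/23 ≈ 3.4783, so fraction remaining f = (1/2)^(80/23) ≈ 0.0897.
Accumulation ratio R = 1/(1 − f) ≈ 1/0.9103 ≈ 1.0985.
Single-dose peak C₀ = D/Vd = 2010/218 ≈ 9.220 μg/mL.
Cmax,ss = C₀/(1 − f) ≈ 9.220/0.9103 ≈ 10.129 μg/mL.
Steady-state trough Cmin,ss = Cmax,ss·f ≈ 10.129 × 0.0897 ≈ 0.909 μg/mL.
Trough 0.9 μg/mL vs MEC 1 μg/mL: subtherapeutic.

0.9 μg/mL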